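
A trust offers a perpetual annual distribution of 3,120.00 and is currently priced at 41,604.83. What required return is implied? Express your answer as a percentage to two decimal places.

7.50%

P = C/r ⇒ r = C/P = 3,120.00/41,604.83 = 0.074991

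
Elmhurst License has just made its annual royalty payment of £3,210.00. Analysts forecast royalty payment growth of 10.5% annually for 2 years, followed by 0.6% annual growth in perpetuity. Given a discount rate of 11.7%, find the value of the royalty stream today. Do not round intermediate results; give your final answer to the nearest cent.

D_1 = 3547.05000
D_2 = 3919.49025
Terminal value at year 2: TV = D_2×(1+g_2)/(r−g_2) = 3943.00719/0.111 = 35522.58731
P_0 = D_1/(1+r)^1 + D_2/(1+r)^2 + TV/(1+r)^2
    = 3175.51477 + 3141.40002 + 28470.70649 = 34787.62128

£34787.62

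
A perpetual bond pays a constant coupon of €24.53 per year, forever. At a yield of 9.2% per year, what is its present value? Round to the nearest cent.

Level perpetuity: PV = C / r = €24.53 / 0.092 = €266.63

€266.63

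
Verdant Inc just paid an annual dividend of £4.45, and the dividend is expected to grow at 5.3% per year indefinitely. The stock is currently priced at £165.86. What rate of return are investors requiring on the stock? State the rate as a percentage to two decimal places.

D₁ = £4.45 × 1.053 = £4.6859
P = D₁/(r − g) ⇒ r = D₁/P + g = £4.6859/£165.86 + 0.053 = 0.028252 + 0.053 = 0.081252

8.13%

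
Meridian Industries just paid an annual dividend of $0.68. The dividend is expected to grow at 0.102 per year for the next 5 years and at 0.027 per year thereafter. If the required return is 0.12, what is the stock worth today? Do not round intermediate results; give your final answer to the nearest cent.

D_1 = 0.74936
D_2 = 0.82579
D_3 = 0.91003
D_4 = 1.00285
D_5 = 1.10514
Terminal value at year 5: TV = D_5×(1+g_2)/(r−g_2) = 1.13498/0.093 = 12.20406
P_0 = D_1/(1+r)^1 + D_2/(1+r)^2 + D_3/(1+r)^3 + D_4/(1+r)^4 + D_5/(1+r)^5 + TV/(1+r)^5
    = 0.66907 + 0.65832 + 0.64774 + 0.63733 + 0.62709 + 6.92491 = 10.16445

$10.16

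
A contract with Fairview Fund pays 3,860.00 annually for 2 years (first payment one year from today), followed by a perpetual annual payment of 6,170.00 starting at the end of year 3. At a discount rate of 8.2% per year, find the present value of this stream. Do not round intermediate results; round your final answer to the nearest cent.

PV of 2-year annuity: 3,860.00 × [1 − (1+0.082)^−2] / 0.082 = 6864.57269
Perpetuity value at year 2: 6,170.00 / 0.082 = 75243.90244
PV of perpetuity: 75243.90244 / (1+0.082)^2 = 64271.25645
Total PV = 6864.57269 + 64271.25645 = 71135.82914

71135.83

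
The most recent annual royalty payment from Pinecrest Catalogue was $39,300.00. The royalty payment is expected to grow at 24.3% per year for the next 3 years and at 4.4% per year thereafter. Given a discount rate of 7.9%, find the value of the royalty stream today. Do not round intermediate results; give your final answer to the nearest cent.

D_1 = 48849.90000
D_2 = 60720.42570
D_3 = 75475.48915
Terminal value at year 3: TV = D_3×(1+g_2)/(r−g_2) = 78796.41067/0.035 = 2251326.01907
P_0 = D_1/(1+r)^1 + D_2/(1+r)^2 + D_3/(1+r)^3 + TV/(1+r)^3
    = 45273.30862 + 52154.51586 + 60081.61558 + 1792148.76198 = 1949658.20204

$1949658.20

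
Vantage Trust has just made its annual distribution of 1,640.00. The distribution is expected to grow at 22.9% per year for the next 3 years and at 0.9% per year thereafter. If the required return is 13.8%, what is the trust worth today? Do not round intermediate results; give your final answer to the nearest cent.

D_1 = 2015.56000
D_2 = 2477.12324
D_3 = 3044.38446
Terminal value at year 3: TV = D_3×(1+g_2)/(r−g_2) = 3071.78392/0.129 = 23812.27847
P_0 = D_1/(1+r)^1 + D_2/(1+r)^2 + D_3/(1+r)^3 + TV/(1+r)^3
    = 1771.14236 + 1912.77149 + 2065.72598 + 16157.50007 = 21907.13989

21907.14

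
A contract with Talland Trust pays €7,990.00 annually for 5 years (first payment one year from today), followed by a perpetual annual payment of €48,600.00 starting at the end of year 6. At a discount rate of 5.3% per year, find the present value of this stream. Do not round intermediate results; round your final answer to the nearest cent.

PV of 5-year annuity: €7,990.00 × [1 − (1+0.053)^−5] / 0.053 = 34307.51604
Perpetuity value at year 5: €48,600.00 / 0.053 = 916981.13208
PV of perpetuity: 916981.13208 / (1+0.053)^5 = 708302.12336
Total PV = 34307.51604 + 708302.12336 = 742609.63940

€742609.64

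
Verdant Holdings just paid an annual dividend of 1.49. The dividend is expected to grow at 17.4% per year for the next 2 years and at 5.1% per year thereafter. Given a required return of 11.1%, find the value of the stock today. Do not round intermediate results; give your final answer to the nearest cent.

32.38

D_1 = 1.74926
D_2 = 2.05363
Terminal value at year 2: TV = D_2×(1+g_2)/(r−g_2) = 2.15837/0.06 = 35.97277
P_0 = D_1/(1+r)^1 + D_2/(1+r)^2 + TV/(1+r)^2
    = 1.57449 + 1.66377 + 29.14378 = 32.38204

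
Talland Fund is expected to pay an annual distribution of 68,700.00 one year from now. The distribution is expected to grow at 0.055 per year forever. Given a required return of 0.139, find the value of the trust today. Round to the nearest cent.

Growing perpetuity: P = D₁ / (r − g) = 68,700.0000 / (0.139 − 0.055) = 817,857.14

817857.14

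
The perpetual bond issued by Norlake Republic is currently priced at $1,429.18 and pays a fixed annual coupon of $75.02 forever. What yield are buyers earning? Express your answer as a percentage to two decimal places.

5.25%

P = C/r ⇒ r = C/P = $75.02/$1,429.18 = 0.052492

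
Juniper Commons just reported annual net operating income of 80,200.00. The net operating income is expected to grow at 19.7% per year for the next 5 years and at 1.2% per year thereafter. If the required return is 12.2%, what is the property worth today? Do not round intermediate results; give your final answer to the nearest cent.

D_1 = 95999.40000
D_2 = 114911.28180
D_3 = 137548.80431
D_4 = 164645.91876
D_5 = 197081.16476
Terminal value at year 5: TV = D_5×(1+g_2)/(r−g_2) = 199446.13874/0.11 = 1813146.71580
P_0 = D_1/(1+r)^1 + D_2/(1+r)^2 + D_3/(1+r)^3 + D_4/(1+r)^4 + D_5/(1+r)^5 + TV/(1+r)^5
    = 85560.96257 + 91280.27825 + 97381.90112 + 103891.38649 + 110835.99789 + 1019691.18059 = 1508641.70691

1508641.71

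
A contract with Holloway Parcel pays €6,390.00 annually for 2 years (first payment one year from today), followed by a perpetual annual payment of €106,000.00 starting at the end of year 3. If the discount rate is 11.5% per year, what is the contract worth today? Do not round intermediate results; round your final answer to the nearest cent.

€752280.54

PV of 2-year annuity: €6,390.00 × [1 − (1+0.115)^−2] / 0.115 = 10870.79973
Perpetuity value at year 2: €106,000.00 / 0.115 = 921739.13043
PV of perpetuity: 921739.13043 / (1+0.115)^2 = 741409.74517
Total PV = 10870.79973 + 741409.74517 = 752280.54490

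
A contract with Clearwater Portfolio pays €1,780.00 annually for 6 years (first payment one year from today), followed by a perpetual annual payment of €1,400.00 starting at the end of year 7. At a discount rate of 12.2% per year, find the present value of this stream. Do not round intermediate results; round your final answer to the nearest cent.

€13028.93

PV of 6-year annuity: €1,780.00 × [1 − (1+0.122)^−6] / 0.122 = 7277.03837
Perpetuity value at year 6: €1,400.00 / 0.122 = 11475.40984
PV of perpetuity: 11475.40984 / (1+0.122)^6 = 5751.89651
Total PV = 7277.03837 + 5751.89651 = 13028.93488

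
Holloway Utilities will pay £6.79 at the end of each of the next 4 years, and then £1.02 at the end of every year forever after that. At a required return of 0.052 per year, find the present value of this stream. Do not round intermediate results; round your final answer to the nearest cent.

PV of 4-year annuity: £6.79 × [1 − (1+0.052)^−4] / 0.052 = 23.96557
Perpetuity value at year 4: £1.02 / 0.052 = 19.61538
PV of perpetuity: 19.61538 / (1+0.052)^4 = 16.01526
Total PV = 23.96557 + 16.01526 = 39.98082

£39.98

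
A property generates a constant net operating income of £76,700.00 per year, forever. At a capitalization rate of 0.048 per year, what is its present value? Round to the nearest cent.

Level perpetuity: PV = C / r = £76,700.00 / 0.048 = £1,597,916.67

£1597916.67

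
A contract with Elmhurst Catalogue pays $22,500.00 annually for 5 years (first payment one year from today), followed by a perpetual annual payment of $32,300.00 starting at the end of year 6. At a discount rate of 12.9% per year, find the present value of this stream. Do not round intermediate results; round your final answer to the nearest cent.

PV of 5-year annuity: $22,500.00 × [1 − (1+0.129)^−5] / 0.129 = 79331.17714
Perpetuity value at year 5: $32,300.00 / 0.129 = 250387.59690
PV of perpetuity: 250387.59690 / (1+0.129)^5 = 136503.28483
Total PV = 79331.17714 + 136503.28483 = 215834.46197

$215834.46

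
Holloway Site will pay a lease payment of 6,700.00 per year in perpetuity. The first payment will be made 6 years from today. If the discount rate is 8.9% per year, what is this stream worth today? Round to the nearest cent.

Value at end of year 5: C / r = 6,700.00 / 0.089 = 75,280.8989
Discount to today: PV = 75,280.8989 / (1 + 0.089)^5 = 75,280.8989 / 1.531579 = 49,152.48

49152.48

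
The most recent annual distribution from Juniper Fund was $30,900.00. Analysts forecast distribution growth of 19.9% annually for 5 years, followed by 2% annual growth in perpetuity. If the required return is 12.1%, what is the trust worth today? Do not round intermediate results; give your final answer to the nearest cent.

D_1 = 37049.10000
D_2 = 44421.87090
D_3 = 53261.82321
D_4 = 63860.92603
D_5 = 76569.25031
Terminal value at year 5: TV = D_5×(1+g_2)/(r−g_2) = 78100.63531/0.101 = 773273.61696
P_0 = D_1/(1+r)^1 + D_2/(1+r)^2 + D_3/(1+r)^3 + D_4/(1+r)^4 + D_5/(1+r)^5 + TV/(1+r)^5
    = 33050.04460 + 35349.69088 + 37809.34823 + 40440.15034 + 43254.00558 + 436822.63062 = 626725.87026

$626725.87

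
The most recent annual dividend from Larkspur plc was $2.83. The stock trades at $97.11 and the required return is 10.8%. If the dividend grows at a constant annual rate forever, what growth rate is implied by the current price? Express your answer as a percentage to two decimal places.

7.66%

P = D₀(1+g)/(r−g) ⇒ P(r−g) = D₀(1+g) ⇒ g(P+D₀) = P·r − D₀
g = (P·r − D₀)/(P + D₀) = ($97.11×0.108 − $2.83) / ($97.11 + $2.83) = 0.076625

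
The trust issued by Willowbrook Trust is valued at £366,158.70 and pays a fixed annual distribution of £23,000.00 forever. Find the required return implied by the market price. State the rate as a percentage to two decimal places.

P = C/r ⇒ r = C/P = £23,000.00/£366,158.70 = 0.062814

6.28%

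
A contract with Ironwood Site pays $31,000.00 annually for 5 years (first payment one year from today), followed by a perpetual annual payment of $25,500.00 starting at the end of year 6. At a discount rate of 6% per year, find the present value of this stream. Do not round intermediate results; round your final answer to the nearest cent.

$448168.00

PV of 5-year annuity: $31,000.00 × [1 − (1+0.06)^−5] / 0.06 = 130583.27735
Perpetuity value at year 5: $25,500.00 / 0.06 = 425000.00000
PV of perpetuity: 425000.00000 / (1+0.06)^5 = 317584.72347
Total PV = 130583.27735 + 317584.72347 = 448168.00082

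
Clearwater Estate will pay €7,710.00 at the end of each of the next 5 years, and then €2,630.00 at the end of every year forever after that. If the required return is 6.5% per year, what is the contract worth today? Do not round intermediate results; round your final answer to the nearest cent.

€61572.39

PV of 5-year annuity: €7,710.00 × [1 − (1+0.065)^−5] / 0.065 = 32040.28847
Perpetuity value at year 5: €2,630.00 / 0.065 = 40461.53846
PV of perpetuity: 40461.53846 / (1+0.065)^5 = 29532.10154
Total PV = 32040.28847 + 29532.10154 = 61572.39001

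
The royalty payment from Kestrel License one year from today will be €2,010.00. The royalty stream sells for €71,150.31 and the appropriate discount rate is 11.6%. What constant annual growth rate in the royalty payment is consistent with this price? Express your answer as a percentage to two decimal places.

P = D₁/(r−g) ⇒ g = r − D₁/P = 0.116 − €2,010.00/€71,150.31 = 0.087750

8.77%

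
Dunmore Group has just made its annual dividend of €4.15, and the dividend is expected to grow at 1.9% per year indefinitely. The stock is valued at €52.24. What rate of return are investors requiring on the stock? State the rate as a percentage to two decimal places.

10.00%

D₁ = €4.15 × 1.019 = €4.2289
P = D₁/(r − g) ⇒ r = D₁/P + g = €4.2289/€52.24 + 0.019 = 0.080950 + 0.019 = 0.099950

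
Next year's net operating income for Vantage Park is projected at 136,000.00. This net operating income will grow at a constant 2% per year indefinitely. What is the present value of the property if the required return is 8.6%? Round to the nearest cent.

Growing perpetuity: P = D₁ / (r − g) = 136,000.0000 / (0.086 − 0.02) = 2,060,606.06

2060606.06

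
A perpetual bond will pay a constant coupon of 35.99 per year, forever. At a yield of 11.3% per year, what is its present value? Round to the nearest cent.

318.50

Level perpetuity: PV = C / r = 35.99 / 0.113 = 318.50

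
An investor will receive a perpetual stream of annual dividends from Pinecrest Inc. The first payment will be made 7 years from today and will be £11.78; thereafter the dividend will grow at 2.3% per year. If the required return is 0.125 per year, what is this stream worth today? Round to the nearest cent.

£56.97

Value at end of year 6: C₁ / (r − g) = £11.78 / (0.125 − 0.023) = £115.4902
Discount to today: PV = £115.4902 / (1 + 0.125)^6 = £115.4902 / 2.027287 = £56.97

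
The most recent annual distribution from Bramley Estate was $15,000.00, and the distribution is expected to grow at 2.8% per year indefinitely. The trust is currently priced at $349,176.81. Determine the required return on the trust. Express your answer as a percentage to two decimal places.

7.22%

D₁ = $15,000.00 × 1.028 = $15,420.0000
P = D₁/(r − g) ⇒ r = D₁/P + g = $15,420.0000/$349,176.81 + 0.028 = 0.044161 + 0.028 = 0.072161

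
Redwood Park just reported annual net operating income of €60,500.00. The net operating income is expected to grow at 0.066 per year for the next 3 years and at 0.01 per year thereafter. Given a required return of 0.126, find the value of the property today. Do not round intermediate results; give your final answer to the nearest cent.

€609801.91

D_1 = 64493.00000
D_2 = 68749.53800
D_3 = 73287.00751
Terminal value at year 3: TV = D_3×(1+g_2)/(r−g_2) = 74019.87758/0.116 = 638102.39296
P_0 = D_1/(1+r)^1 + D_2/(1+r)^2 + D_3/(1+r)^3 + TV/(1+r)^3
    = 57276.19893 + 54224.18123 + 51334.79324 + 446966.73426 = 609801.90767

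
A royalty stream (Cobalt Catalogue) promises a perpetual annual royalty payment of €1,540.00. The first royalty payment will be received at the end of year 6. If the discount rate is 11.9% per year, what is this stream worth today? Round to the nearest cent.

Value at end of year 5: C / r = €1,540.00 / 0.119 = €12,941.1765
Discount to today: PV = €12,941.1765 / (1 + 0.119)^5 = €12,941.1765 / 1.754488 = €7,376.04

€7376.04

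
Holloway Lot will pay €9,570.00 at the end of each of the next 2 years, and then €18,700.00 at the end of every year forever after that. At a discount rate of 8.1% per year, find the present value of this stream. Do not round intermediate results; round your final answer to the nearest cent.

PV of 2-year annuity: €9,570.00 × [1 − (1+0.081)^−2] / 0.081 = 17042.47361
Perpetuity value at year 2: €18,700.00 / 0.081 = 230864.19753
PV of perpetuity: 230864.19753 / (1+0.081)^2 = 197562.81232
Total PV = 17042.47361 + 197562.81232 = 214605.28593

€214605.29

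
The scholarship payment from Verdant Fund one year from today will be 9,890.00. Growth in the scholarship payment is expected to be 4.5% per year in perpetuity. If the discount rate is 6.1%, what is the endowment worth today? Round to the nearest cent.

618125.00

Growing perpetuity: P = D₁ / (r − g) = 9,890.0000 / (0.061 − 0.045) = 618,125.00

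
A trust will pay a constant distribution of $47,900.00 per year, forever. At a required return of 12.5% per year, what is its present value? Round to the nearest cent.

$383200.00

Level perpetuity: PV = C / r = $47,900.00 / 0.125 = $383,200.00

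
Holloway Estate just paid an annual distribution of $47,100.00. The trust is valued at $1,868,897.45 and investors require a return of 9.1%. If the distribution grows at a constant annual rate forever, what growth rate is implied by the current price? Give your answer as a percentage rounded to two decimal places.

6.42%

P = D₀(1+g)/(r−g) ⇒ P(r−g) = D₀(1+g) ⇒ g(P+D₀) = P·r − D₀
g = (P·r − D₀)/(P + D₀) = ($1,868,897.45×0.091 − $47,100.00) / ($1,868,897.45 + $47,100.00) = 0.064180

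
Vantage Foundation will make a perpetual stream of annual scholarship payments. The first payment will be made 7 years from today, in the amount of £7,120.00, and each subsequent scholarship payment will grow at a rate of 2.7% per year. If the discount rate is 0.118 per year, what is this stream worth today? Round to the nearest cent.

Value at end of year 6: C₁ / (r − g) = £7,120.00 / (0.118 − 0.027) = £78,241.7582
Discount to today: PV = £78,241.7582 / (1 + 0.118)^6 = £78,241.7582 / 1.952769 = £40,067.09

£40067.09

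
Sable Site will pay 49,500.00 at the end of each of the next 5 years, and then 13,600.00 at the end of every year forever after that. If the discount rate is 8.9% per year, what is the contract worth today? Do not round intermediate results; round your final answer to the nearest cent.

292810.54

PV of 5-year annuity: 49,500.00 × [1 − (1+0.089)^−5] / 0.089 = 193038.35023
Perpetuity value at year 5: 13,600.00 / 0.089 = 152808.98876
PV of perpetuity: 152808.98876 / (1+0.089)^5 = 99772.18951
Total PV = 193038.35023 + 99772.18951 = 292810.53974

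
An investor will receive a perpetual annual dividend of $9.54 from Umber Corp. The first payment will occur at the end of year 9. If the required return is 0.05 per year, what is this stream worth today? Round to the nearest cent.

$129.14

Value at end of year 8: C / r = $9.54 / 0.05 = $190.8000
Discount to today: PV = $190.8000 / (1 + 0.05)^8 = $190.8000 / 1.477455 = $129.14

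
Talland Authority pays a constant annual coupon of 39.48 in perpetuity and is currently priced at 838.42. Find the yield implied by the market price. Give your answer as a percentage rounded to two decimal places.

P = C/r ⇒ r = C/P = 39.48/838.42 = 0.047089

4.71%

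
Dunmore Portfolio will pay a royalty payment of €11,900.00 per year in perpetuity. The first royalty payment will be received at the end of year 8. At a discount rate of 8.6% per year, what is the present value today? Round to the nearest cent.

Value at end of year 7: C / r = €11,900.00 / 0.086 = €138,372.0930
Discount to today: PV = €138,372.0930 / (1 + 0.086)^7 = €138,372.0930 / 1.781594 = €77,667.57

€77667.57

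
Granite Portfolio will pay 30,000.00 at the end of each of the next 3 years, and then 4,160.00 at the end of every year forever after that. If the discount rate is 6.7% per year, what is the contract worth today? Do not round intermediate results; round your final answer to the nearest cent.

PV of 3-year annuity: 30,000.00 × [1 − (1+0.067)^−3] / 0.067 = 79163.00788
Perpetuity value at year 3: 4,160.00 / 0.067 = 62089.55224
PV of perpetuity: 62089.55224 / (1+0.067)^3 = 51112.28181
Total PV = 79163.00788 + 51112.28181 = 130275.28970

130275.29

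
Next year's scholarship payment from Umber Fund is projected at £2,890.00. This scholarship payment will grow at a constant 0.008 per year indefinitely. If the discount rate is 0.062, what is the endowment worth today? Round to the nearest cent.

£53518.52

Growing perpetuity: P = D₁ / (r − g) = £2,890.0000 / (0.062 − 0.008) = £53,518.52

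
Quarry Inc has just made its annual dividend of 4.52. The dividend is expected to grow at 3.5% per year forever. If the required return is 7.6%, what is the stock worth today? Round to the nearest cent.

114.10

D₁ = D₀ × (1 + g) = 4.52 × 1.035 = 4.6782
Growing perpetuity: P = D₁ / (r − g) = 4.6782 / (0.076 − 0.035) = 114.10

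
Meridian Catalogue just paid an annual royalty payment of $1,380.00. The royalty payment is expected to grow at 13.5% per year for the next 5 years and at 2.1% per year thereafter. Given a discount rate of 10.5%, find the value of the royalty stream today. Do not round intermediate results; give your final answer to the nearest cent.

D_1 = 1566.30000
D_2 = 1777.75050
D_3 = 2017.74682
D_4 = 2290.14264
D_5 = 2599.31189
Terminal value at year 5: TV = D_5×(1+g_2)/(r−g_2) = 2653.89744/0.084 = 31594.01719
P_0 = D_1/(1+r)^1 + D_2/(1+r)^2 + D_3/(1+r)^3 + D_4/(1+r)^4 + D_5/(1+r)^5 + TV/(1+r)^5
    = 1417.46606 + 1455.94930 + 1495.47734 + 1536.07854 + 1577.78202 + 19177.56485 = 26660.31812

$26660.32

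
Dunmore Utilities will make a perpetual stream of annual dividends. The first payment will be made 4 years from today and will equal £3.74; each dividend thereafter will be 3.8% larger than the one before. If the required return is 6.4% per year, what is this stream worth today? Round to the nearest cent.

£119.42

Value at end of year 3: C₁ / (r − g) = £3.74 / (0.064 − 0.038) = £143.8462
Discount to today: PV = £143.8462 / (1 + 0.064)^3 = £143.8462 / 1.204550 = £119.42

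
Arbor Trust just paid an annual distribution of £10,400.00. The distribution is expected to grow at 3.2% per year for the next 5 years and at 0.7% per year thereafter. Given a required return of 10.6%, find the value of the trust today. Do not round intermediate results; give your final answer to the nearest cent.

D_1 = 10732.80000
D_2 = 11076.24960
D_3 = 11430.68959
D_4 = 11796.47165
D_5 = 12173.95875
Terminal value at year 5: TV = D_5×(1+g_2)/(r−g_2) = 12259.17646/0.099 = 123830.06523
P_0 = D_1/(1+r)^1 + D_2/(1+r)^2 + D_3/(1+r)^3 + D_4/(1+r)^4 + D_5/(1+r)^5 + TV/(1+r)^5
    = 9704.15913 + 9054.87543 + 8449.03385 + 7883.72779 + 7356.24510 + 74825.64460 = 117273.68591

£117273.69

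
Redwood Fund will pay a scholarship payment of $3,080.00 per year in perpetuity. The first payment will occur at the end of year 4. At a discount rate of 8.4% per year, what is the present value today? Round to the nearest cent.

Value at end of year 3: C / r = $3,080.00 / 0.084 = $36,666.6667
Discount to today: PV = $36,666.6667 / (1 + 0.084)^3 = $36,666.6667 / 1.273761 = $28,786.15

$28786.15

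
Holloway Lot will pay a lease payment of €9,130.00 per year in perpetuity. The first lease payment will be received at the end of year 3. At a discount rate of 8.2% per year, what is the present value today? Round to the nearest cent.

€95104.79

Value at end of year 2: C / r = €9,130.00 / 0.082 = €111,341.4634
Discount to today: PV = €111,341.4634 / (1 + 0.082)^2 = €111,341.4634 / 1.170724 = €95,104.79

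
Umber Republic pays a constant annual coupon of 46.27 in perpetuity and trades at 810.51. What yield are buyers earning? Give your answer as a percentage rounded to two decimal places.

P = C/r ⇒ r = C/P = 46.27/810.51 = 0.057088

5.71%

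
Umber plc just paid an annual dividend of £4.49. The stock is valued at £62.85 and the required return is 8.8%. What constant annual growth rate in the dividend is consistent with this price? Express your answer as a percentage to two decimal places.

P = D₀(1+g)/(r−g) ⇒ P(r−g) = D₀(1+g) ⇒ g(P+D₀) = P·r − D₀
g = (P·r − D₀)/(P + D₀) = (£62.85×0.088 − £4.49) / (£62.85 + £4.49) = 0.015456

1.55%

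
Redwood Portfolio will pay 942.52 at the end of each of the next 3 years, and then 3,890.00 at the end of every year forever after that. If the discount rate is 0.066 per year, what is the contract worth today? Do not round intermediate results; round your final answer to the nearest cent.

PV of 3-year annuity: 942.52 × [1 − (1+0.066)^−3] / 0.066 = 2491.65880
Perpetuity value at year 3: 3,890.00 / 0.066 = 58939.39394
PV of perpetuity: 58939.39394 / (1+0.066)^3 = 48655.73660
Total PV = 2491.65880 + 48655.73660 = 51147.39539

51147.40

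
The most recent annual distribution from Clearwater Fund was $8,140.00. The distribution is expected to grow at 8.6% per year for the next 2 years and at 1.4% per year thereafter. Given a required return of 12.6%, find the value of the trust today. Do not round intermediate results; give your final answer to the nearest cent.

$83975.89

D_1 = 8840.04000
D_2 = 9600.28344
Terminal value at year 2: TV = D_2×(1+g_2)/(r−g_2) = 9734.68741/0.112 = 86916.85186
P_0 = D_1/(1+r)^1 + D_2/(1+r)^2 + TV/(1+r)^2
    = 7850.83481 + 7571.94192 + 68553.11707 = 83975.89381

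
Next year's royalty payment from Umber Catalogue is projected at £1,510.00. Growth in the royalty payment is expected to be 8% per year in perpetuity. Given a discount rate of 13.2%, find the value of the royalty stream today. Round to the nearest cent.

£29038.46

Growing perpetuity: P = D₁ / (r − g) = £1,510.0000 / (0.132 − 0.08) = £29,038.46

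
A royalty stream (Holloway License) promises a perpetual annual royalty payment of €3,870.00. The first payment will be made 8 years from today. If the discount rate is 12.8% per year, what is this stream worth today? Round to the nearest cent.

€13011.80

Value at end of year 7: C / r = €3,870.00 / 0.128 = €30,234.3750
Discount to today: PV = €30,234.3750 / (1 + 0.128)^7 = €30,234.3750 / 2.323612 = €13,011.80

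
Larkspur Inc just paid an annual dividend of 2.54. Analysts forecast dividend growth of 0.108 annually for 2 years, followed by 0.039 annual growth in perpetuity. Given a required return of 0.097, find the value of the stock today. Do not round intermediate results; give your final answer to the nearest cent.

51.57

D_1 = 2.81432
D_2 = 3.11827
Terminal value at year 2: TV = D_2×(1+g_2)/(r−g_2) = 3.23988/0.058 = 55.85998
P_0 = D_1/(1+r)^1 + D_2/(1+r)^2 + TV/(1+r)^2
    = 2.56547 + 2.59119 + 46.41812 = 51.57478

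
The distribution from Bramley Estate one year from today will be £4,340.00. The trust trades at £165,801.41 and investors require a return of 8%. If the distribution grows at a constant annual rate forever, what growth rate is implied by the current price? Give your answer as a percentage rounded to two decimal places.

5.38%

P = D₁/(r−g) ⇒ g = r − D₁/P = 0.08 − £4,340.00/£165,801.41 = 0.053824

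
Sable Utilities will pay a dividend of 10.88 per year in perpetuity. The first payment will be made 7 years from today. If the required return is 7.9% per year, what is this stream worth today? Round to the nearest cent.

87.27

Value at end of year 6: C / r = 10.88 / 0.079 = 137.7215
Discount to today: PV = 137.7215 / (1 + 0.079)^6 = 137.7215 / 1.578079 = 87.27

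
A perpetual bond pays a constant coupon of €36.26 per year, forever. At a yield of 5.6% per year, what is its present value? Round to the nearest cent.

€647.50

Level perpetuity: PV = C / r = €36.26 / 0.056 = €647.50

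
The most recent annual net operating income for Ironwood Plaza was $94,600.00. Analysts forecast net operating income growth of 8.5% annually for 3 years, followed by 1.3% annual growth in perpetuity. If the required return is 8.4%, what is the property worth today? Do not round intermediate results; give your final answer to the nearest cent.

$1637778.25

D_1 = 102641.00000
D_2 = 111365.48500
D_3 = 120831.55123
Terminal value at year 3: TV = D_3×(1+g_2)/(r−g_2) = 122402.36139/0.071 = 1723976.92100
P_0 = D_1/(1+r)^1 + D_2/(1+r)^2 + D_3/(1+r)^3 + TV/(1+r)^3
    = 94687.26937 + 94774.61925 + 94862.04971 + 1353454.31492 = 1637778.25325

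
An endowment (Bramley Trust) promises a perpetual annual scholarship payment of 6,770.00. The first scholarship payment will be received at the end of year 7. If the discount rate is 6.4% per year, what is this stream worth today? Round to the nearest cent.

72905.27

Value at end of year 6: C / r = 6,770.00 / 0.064 = 105,781.2500
Discount to today: PV = 105,781.2500 / (1 + 0.064)^6 = 105,781.2500 / 1.450941 = 72,905.27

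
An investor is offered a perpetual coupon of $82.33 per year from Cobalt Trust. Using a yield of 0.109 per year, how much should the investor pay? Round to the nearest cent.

$755.32

Level perpetuity: PV = C / r = $82.33 / 0.109 = $755.32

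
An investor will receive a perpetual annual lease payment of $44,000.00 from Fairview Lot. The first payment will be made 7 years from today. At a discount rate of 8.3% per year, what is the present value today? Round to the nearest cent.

Value at end of year 6: C / r = $44,000.00 / 0.083 = $530,120.4819
Discount to today: PV = $530,120.4819 / (1 + 0.083)^6 = $530,120.4819 / 1.613507 = $328,551.80

$328551.80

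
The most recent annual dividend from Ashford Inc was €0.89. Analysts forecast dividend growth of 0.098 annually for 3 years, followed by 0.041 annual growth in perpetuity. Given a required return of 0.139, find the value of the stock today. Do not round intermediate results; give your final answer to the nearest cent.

€10.95

D_1 = 0.97722
D_2 = 1.07299
D_3 = 1.17814
Terminal value at year 3: TV = D_3×(1+g_2)/(r−g_2) = 1.22644/0.098 = 12.51474
P_0 = D_1/(1+r)^1 + D_2/(1+r)^2 + D_3/(1+r)^3 + TV/(1+r)^3
    = 0.85796 + 0.82708 + 0.79731 + 8.46936 = 10.95171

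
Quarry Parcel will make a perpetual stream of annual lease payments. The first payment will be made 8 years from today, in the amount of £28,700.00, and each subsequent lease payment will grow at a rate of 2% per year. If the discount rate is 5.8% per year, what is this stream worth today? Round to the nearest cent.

Value at end of year 7: C₁ / (r − g) = £28,700.00 / (0.058 − 0.02) = £755,263.1579
Discount to today: PV = £755,263.1579 / (1 + 0.058)^7 = £755,263.1579 / 1.483883 = £508,977.55

£508977.55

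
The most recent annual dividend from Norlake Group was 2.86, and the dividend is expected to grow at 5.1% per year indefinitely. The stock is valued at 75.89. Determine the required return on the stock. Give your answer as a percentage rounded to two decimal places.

9.06%

D₁ = 2.86 × 1.051 = 3.0059
P = D₁/(r − g) ⇒ r = D₁/P + g = 3.0059/75.89 + 0.051 = 0.039608 + 0.051 = 0.090608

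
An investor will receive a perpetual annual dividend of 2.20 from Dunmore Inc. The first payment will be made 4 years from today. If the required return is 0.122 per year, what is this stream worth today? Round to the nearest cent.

Value at end of year 3: C / r = 2.20 / 0.122 = 18.0328
Discount to today: PV = 18.0328 / (1 + 0.122)^3 = 18.0328 / 1.412468 = 12.77

12.77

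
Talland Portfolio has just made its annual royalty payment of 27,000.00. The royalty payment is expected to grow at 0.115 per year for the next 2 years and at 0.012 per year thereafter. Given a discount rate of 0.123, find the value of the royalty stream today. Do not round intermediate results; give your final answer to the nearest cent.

296091.79

D_1 = 30105.00000
D_2 = 33567.07500
Terminal value at year 2: TV = D_2×(1+g_2)/(r−g_2) = 33969.87990/0.111 = 306034.95405
P_0 = D_1/(1+r)^1 + D_2/(1+r)^2 + TV/(1+r)^2
    = 26807.65806 + 26616.68632 + 242667.44643 = 296091.79081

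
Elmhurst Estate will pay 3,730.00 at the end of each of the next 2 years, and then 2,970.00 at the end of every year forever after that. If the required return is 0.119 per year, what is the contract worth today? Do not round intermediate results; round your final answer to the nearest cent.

PV of 2-year annuity: 3,730.00 × [1 − (1+0.119)^−2] / 0.119 = 6312.18350
Perpetuity value at year 2: 2,970.00 / 0.119 = 24957.98319
PV of perpetuity: 24957.98319 / (1+0.119)^2 = 19931.92824
Total PV = 6312.18350 + 19931.92824 = 26244.11173

26244.11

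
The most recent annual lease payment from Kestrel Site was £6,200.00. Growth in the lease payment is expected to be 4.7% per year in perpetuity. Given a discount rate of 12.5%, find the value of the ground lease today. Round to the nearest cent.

D₁ = D₀ × (1 + g) = £6,200.00 × 1.047 = £6,491.4000
Growing perpetuity: P = D₁ / (r − g) = £6,491.4000 / (0.125 − 0.047) = £83,223.08

£83223.08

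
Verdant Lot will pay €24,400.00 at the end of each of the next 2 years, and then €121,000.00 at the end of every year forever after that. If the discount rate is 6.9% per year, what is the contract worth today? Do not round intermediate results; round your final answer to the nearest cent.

PV of 2-year annuity: €24,400.00 × [1 − (1+0.069)^−2] / 0.069 = 44176.86638
Perpetuity value at year 2: €121,000.00 / 0.069 = 1753623.18841
PV of perpetuity: 1753623.18841 / (1+0.069)^2 = 1534549.38382
Total PV = 44176.86638 + 1534549.38382 = 1578726.25020

€1578726.25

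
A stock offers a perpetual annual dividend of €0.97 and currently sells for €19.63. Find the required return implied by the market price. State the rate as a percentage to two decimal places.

P = C/r ⇒ r = C/P = €0.97/€19.63 = 0.049414

4.94%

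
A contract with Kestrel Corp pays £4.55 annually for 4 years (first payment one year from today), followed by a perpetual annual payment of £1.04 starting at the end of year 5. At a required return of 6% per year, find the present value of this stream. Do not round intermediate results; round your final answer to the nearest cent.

PV of 4-year annuity: £4.55 × [1 − (1+0.06)^−4] / 0.06 = 15.76623
Perpetuity value at year 4: £1.04 / 0.06 = 17.33333
PV of perpetuity: 17.33333 / (1+0.06)^4 = 13.72962
Total PV = 15.76623 + 13.72962 = 29.49585

£29.50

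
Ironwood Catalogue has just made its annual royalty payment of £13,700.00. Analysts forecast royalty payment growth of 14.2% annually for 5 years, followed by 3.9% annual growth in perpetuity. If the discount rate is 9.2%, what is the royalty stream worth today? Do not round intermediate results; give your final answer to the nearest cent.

D_1 = 15645.40000
D_2 = 17867.04680
D_3 = 20404.16745
D_4 = 23301.55922
D_5 = 26610.38063
Terminal value at year 5: TV = D_5×(1+g_2)/(r−g_2) = 27648.18548/0.053 = 521663.87693
P_0 = D_1/(1+r)^1 + D_2/(1+r)^2 + D_3/(1+r)^3 + D_4/(1+r)^4 + D_5/(1+r)^5 + TV/(1+r)^5
    = 14327.28938 + 14983.30080 + 15669.34937 + 16386.81042 + 17137.12225 + 335952.26450 = 414456.13671

£414456.14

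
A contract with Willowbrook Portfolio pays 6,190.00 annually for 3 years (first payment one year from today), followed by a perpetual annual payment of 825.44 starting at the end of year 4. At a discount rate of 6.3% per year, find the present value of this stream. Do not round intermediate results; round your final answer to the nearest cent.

PV of 3-year annuity: 6,190.00 × [1 − (1+0.063)^−3] / 0.063 = 16454.53287
Perpetuity value at year 3: 825.44 / 0.063 = 13102.22222
PV of perpetuity: 13102.22222 / (1+0.063)^3 = 10908.00096
Total PV = 16454.53287 + 10908.00096 = 27362.53383

27362.53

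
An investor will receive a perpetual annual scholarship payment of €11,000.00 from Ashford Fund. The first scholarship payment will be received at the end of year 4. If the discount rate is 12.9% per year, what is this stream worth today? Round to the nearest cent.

Value at end of year 3: C / r = €11,000.00 / 0.129 = €85,271.3178
Discount to today: PV = €85,271.3178 / (1 + 0.129)^3 = €85,271.3178 / 1.439070 = €59,254.47

€59254.47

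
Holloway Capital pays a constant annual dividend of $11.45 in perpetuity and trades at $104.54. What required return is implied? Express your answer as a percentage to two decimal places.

P = C/r ⇒ r = C/P = $11.45/$104.54 = 0.109527

10.95%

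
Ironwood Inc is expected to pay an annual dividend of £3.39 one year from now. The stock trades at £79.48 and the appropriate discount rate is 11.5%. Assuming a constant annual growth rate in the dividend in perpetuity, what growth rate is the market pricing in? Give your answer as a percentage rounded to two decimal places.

7.23%

P = D₁/(r−g) ⇒ g = r − D₁/P = 0.115 − £3.39/£79.48 = 0.072348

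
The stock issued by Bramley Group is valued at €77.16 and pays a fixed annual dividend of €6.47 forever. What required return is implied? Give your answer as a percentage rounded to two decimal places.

P = C/r ⇒ r = C/P = €6.47/€77.16 = 0.083852

8.39%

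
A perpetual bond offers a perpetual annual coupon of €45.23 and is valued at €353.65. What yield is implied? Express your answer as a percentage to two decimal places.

P = C/r ⇒ r = C/P = €45.23/€353.65 = 0.127895

12.79%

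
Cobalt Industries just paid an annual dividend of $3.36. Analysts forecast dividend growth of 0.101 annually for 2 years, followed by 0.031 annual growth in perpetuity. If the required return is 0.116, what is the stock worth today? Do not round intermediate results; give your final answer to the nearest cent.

D_1 = 3.69936
D_2 = 4.07300
Terminal value at year 2: TV = D_2×(1+g_2)/(r−g_2) = 4.19926/0.085 = 49.40304
P_0 = D_1/(1+r)^1 + D_2/(1+r)^2 + TV/(1+r)^2
    = 3.31484 + 3.27028 + 39.66663 = 46.25175

$46.25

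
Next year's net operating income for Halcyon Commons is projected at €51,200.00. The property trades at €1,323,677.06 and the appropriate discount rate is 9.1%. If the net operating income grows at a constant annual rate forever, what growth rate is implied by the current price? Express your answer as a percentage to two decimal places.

5.23%

P = D₁/(r−g) ⇒ g = r − D₁/P = 0.091 − €51,200.00/€1,323,677.06 = 0.052320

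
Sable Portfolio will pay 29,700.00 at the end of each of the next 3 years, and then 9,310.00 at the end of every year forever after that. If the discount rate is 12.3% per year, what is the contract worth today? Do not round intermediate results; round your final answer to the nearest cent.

PV of 3-year annuity: 29,700.00 × [1 − (1+0.123)^−3] / 0.123 = 70968.24902
Perpetuity value at year 3: 9,310.00 / 0.123 = 75691.05691
PV of perpetuity: 75691.05691 / (1+0.123)^3 = 53444.78087
Total PV = 70968.24902 + 53444.78087 = 124413.02989

124413.03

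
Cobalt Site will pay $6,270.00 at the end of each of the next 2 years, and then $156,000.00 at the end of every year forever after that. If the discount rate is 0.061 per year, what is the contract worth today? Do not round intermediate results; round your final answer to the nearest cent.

PV of 2-year annuity: $6,270.00 × [1 − (1+0.061)^−2] / 0.061 = 11479.28306
Perpetuity value at year 2: $156,000.00 / 0.061 = 2557377.04918
PV of perpetuity: 2557377.04918 / (1+0.061)^2 = 2271768.09279
Total PV = 11479.28306 + 2271768.09279 = 2283247.37584

$2283247.38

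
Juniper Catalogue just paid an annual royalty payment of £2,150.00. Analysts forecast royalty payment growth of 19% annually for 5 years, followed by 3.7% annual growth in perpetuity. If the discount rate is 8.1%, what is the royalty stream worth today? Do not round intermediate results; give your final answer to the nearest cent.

£96389.86

D_1 = 2558.50000
D_2 = 3044.61500
D_3 = 3623.09185
D_4 = 4311.47930
D_5 = 5130.66037
Terminal value at year 5: TV = D_5×(1+g_2)/(r−g_2) = 5320.49480/0.044 = 120920.33642
P_0 = D_1/(1+r)^1 + D_2/(1+r)^2 + D_3/(1+r)^3 + D_4/(1+r)^4 + D_5/(1+r)^5 + TV/(1+r)^5
    = 2366.79001 + 2605.43951 + 2868.15265 + 3157.35583 + 3475.72011 + 81916.40359 = 96389.86171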